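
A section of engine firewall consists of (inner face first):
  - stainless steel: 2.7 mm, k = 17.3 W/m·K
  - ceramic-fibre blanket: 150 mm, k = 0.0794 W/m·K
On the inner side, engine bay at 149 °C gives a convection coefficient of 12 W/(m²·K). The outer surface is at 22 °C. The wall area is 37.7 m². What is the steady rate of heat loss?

Series thermal resistances:
R_inner film = 1/(h_i·A) = 1/(12×37.7) = 0.00221 K/W
R_stainless steel = L/(kA) = 0.0027/(17.3×37.7) = 4.14×10^-6 K/W
R_ceramic-fibre blanket = L/(kA) = 0.15/(0.0794×37.7) = 0.05011 K/W
R_total = 0.05233 K/W
Q = ΔT / R_total = 127 / 0.05233

Q ≈ 2430 W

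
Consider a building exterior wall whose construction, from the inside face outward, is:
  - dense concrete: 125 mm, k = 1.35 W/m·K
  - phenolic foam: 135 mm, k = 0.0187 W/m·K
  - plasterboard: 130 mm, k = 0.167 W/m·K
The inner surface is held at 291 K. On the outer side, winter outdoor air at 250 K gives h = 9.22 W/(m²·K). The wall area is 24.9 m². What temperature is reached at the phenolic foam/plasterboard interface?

T ≈ 254 K

Series thermal resistances:
R_dense concrete = L/(kA) = 0.125/(1.35×24.9) = 0.003719 K/W
R_phenolic foam = L/(kA) = 0.135/(0.0187×24.9) = 0.2899 K/W
R_plasterboard = L/(kA) = 0.13/(0.167×24.9) = 0.03126 K/W
R_outer film = 1/(h_o·A) = 1/(9.22×24.9) = 0.004356 K/W
R_total = 0.3293 K/W;  Q = ΔT/R_total = 41/0.3293 = 124.5 W
T_interface = T_inner − Q·ΣR(inner→interface) = 291 − 125×0.2936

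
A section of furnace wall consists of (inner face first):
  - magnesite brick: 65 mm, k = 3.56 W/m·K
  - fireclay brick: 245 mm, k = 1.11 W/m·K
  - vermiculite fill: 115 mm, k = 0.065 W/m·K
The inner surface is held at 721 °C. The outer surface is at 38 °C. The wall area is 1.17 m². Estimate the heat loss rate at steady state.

Q ≈ 398 W

Thermal resistances in series:
R_magnesite brick = L/(kA) = 0.065/(3.56×1.17) = 0.01561 K/W
R_fireclay brick = L/(kA) = 0.245/(1.11×1.17) = 0.1887 K/W
R_vermiculite fill = L/(kA) = 0.115/(0.065×1.17) = 1.512 K/W
R_total = 1.716 K/W
Q = ΔT / R_total = 683 / 1.716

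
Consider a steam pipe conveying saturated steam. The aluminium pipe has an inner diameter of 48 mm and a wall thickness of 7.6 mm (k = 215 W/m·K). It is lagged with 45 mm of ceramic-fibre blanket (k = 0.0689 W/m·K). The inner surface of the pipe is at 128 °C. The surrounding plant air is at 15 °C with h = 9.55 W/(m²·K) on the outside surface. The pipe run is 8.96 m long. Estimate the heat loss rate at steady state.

For a radial system each layer contributes R = ln(r_out/r_in)/(2πkL); films add R = 1/(hA).
R_aluminium pipe wall = ln(31.6/24)/(2π×215×8.96) = 2.273×10^-5 K/W
R_ceramic-fibre blanket = ln(76.6/31.6)/(2π×0.0689×8.96) = 0.2283 K/W
R_outer film = 1/(h_o·2πr_oL) = 1/(9.55×2π×0.0766×8.96) = 0.02428 K/W
R_total = 0.2526 K/W
Q = ΔT/R_total = 113/0.2526

Q ≈ 447 W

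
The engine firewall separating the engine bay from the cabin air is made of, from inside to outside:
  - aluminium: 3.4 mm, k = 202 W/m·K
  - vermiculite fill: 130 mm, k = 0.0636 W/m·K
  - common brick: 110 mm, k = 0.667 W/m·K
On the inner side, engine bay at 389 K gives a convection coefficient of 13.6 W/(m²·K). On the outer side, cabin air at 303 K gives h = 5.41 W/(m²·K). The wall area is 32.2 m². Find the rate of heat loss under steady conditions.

Treating each layer as a thermal resistance in series:
R_inner film = 1/(h_i·A) = 1/(13.6×32.2) = 0.002284 K/W
R_aluminium = L/(kA) = 0.0034/(202×32.2) = 5.227×10^-7 K/W
R_vermiculite fill = L/(kA) = 0.13/(0.0636×32.2) = 0.06348 K/W
R_common brick = L/(kA) = 0.11/(0.667×32.2) = 0.005122 K/W
R_outer film = 1/(h_o·A) = 1/(5.41×32.2) = 0.00574 K/W
R_total = 0.07663 K/W
Q = ΔT / R_total = 86 / 0.07663

Q ≈ 1120 W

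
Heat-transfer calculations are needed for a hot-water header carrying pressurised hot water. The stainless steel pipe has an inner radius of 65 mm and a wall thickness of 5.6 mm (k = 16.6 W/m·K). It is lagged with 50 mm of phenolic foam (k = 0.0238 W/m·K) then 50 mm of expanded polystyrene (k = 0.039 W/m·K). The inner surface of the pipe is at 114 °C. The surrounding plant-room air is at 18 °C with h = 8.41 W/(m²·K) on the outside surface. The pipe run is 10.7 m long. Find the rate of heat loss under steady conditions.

Cylindrical conduction, so R = ln(r₂/r₁)/(2πkL) per layer, in series:
R_stainless steel pipe wall = ln(70.6/65)/(2π×16.6×10.7) = 7.405×10^-5 K/W
R_phenolic foam = ln(120.6/70.6)/(2π×0.0238×10.7) = 0.3346 K/W
R_expanded polystyrene = ln(170.6/120.6)/(2π×0.039×10.7) = 0.1323 K/W
R_outer film = 1/(h_o·2πr_oL) = 1/(8.41×2π×0.1706×10.7) = 0.01037 K/W
R_total = 0.4774 K/W
Q = ΔT/R_total = 96/0.4774

Q ≈ 201 W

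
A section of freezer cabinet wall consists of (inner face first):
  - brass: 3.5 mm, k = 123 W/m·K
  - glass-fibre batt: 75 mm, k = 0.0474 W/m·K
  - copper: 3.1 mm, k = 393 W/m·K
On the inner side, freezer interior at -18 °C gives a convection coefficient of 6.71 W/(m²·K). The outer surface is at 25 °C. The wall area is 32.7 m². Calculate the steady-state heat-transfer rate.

Series thermal resistances:
R_inner film = 1/(h_i·A) = 1/(6.71×32.7) = 0.004558 K/W
R_brass = L/(kA) = 0.0035/(123×32.7) = 8.702×10^-7 K/W
R_glass-fibre batt = L/(kA) = 0.075/(0.0474×32.7) = 0.04839 K/W
R_copper = L/(kA) = 0.0031/(393×32.7) = 2.412×10^-7 K/W
R_total = 0.05295 K/W
Q = ΔT / R_total = 43 / 0.05295

Q ≈ 812 W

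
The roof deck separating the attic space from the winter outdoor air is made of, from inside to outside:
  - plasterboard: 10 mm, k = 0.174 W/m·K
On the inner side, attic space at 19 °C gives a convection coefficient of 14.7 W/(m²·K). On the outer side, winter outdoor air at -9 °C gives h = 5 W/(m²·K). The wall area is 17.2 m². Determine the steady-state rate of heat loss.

Series thermal resistances:
R_inner film = 1/(h_i·A) = 1/(14.7×17.2) = 0.003955 K/W
R_plasterboard = L/(kA) = 0.01/(0.174×17.2) = 0.003341 K/W
R_outer film = 1/(h_o·A) = 1/(5×17.2) = 0.01163 K/W
R_total = 0.01892 K/W
Q = ΔT / R_total = 28 / 0.01892

Q ≈ 1480 W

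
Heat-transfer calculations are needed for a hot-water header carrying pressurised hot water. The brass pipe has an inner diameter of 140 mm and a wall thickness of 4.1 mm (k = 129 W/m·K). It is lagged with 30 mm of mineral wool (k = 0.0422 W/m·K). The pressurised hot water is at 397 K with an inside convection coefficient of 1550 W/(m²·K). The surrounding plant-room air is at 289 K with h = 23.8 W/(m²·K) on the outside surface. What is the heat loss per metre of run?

q′ ≈ 80.1 W/m

For a radial system each layer contributes R = ln(r_out/r_in)/(2πkL); films add R = 1/(hA).
R_inner film = 1/(h_i·2πr₁L) = 1/(1550×2π×0.07×1) = 0.001467 K/W
R_brass pipe wall = ln(74.1/70)/(2π×129×1) = 7.023×10^-5 K/W
R_mineral wool = ln(104.1/74.1)/(2π×0.0422×1) = 1.282 K/W
R_outer film = 1/(h_o·2πr_oL) = 1/(23.8×2π×0.1041×1) = 0.06424 K/W
R_total = 1.348 K/W
Q = ΔT/R_total = 108/1.348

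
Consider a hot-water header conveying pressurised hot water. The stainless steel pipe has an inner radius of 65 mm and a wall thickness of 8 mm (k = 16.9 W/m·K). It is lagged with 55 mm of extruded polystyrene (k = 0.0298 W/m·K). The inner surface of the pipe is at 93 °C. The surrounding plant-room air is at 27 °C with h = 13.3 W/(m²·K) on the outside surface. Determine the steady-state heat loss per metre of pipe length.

q′ ≈ 21.3 W/m

Radial resistances (cylindrical: R_cond = ln(r_o/r_i)/(2πkL), R_conv = 1/(h·2πrL)):
R_stainless steel pipe wall = ln(73/65)/(2π×16.9×1) = 0.001093 K/W
R_extruded polystyrene = ln(128/73)/(2π×0.0298×1) = 2.999 K/W
R_outer film = 1/(h_o·2πr_oL) = 1/(13.3×2π×0.128×1) = 0.09349 K/W
R_total = 3.094 K/W
Q = ΔT/R_total = 66/3.094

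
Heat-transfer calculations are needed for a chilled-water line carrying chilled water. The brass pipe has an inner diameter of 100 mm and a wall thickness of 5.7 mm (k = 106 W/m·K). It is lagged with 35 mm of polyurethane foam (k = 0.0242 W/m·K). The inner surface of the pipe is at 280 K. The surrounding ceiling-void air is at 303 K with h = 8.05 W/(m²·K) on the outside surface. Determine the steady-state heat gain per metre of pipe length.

Per-layer cylindrical resistances, series-summed:
R_brass pipe wall = ln(55.7/50)/(2π×106×1) = 1.621×10^-4 K/W
R_polyurethane foam = ln(90.7/55.7)/(2π×0.0242×1) = 3.207 K/W
R_outer film = 1/(h_o·2πr_oL) = 1/(8.05×2π×0.0907×1) = 0.218 K/W
R_total = 3.425 K/W
Q = ΔT/R_total = 23/3.425

q′ ≈ 6.72 W/m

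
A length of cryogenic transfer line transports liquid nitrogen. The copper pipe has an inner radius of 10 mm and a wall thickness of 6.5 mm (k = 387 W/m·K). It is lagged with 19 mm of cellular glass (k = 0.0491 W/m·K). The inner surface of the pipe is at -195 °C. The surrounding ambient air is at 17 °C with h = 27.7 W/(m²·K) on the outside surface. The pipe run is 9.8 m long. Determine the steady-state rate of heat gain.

Q ≈ 785 W

Radial resistances (cylindrical: R_cond = ln(r_o/r_i)/(2πkL), R_conv = 1/(h·2πrL)):
R_copper pipe wall = ln(16.5/10)/(2π×387×9.8) = 2.101×10^-5 K/W
R_cellular glass = ln(35.5/16.5)/(2π×0.0491×9.8) = 0.2534 K/W
R_outer film = 1/(h_o·2πr_oL) = 1/(27.7×2π×0.0355×9.8) = 0.01652 K/W
R_total = 0.27 K/W
Q = ΔT/R_total = 212/0.27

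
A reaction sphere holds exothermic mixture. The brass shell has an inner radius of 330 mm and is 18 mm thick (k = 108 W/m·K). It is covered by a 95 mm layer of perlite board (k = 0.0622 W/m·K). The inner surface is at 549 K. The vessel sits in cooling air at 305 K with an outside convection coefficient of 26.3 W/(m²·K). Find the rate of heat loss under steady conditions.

Q ≈ 304 W

Spherical conduction: R = (1/r_in − 1/r_out)/(4πk) per layer; series-sum.
R_brass shell = (1/0.33 − 1/0.348)/(4π×108) = 1.155×10^-4 K/W
R_perlite board = (1/0.348 − 1/0.443)/(4π×0.0622) = 0.7884 K/W
R_outer film = 1/(h·4πr_o²) = 1/(26.3×4π×0.443²) = 0.01542 K/W
R_total = 0.8039 K/W
Q = ΔT/R_total = 244/0.8039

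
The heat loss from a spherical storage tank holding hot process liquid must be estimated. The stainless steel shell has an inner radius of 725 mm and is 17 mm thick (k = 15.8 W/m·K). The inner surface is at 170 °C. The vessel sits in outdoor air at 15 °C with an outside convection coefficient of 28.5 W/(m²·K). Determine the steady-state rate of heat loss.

Radial (spherical) resistances in series:
R_stainless steel shell = (1/0.725 − 1/0.742)/(4π×15.8) = 1.592×10^-4 K/W
R_outer film = 1/(h·4πr_o²) = 1/(28.5×4π×0.742²) = 0.005072 K/W
R_total = 0.005231 K/W
Q = ΔT/R_total = 155/0.005231

Q ≈ 29600 W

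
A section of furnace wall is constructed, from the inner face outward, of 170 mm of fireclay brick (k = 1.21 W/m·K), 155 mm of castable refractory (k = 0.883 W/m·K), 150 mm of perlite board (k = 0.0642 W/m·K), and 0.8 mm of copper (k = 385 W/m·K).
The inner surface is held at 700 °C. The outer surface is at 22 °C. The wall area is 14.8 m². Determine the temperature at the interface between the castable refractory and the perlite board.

T ≈ 619 °C

Using the resistance-network approach (series):
R_fireclay brick = L/(kA) = 0.17/(1.21×14.8) = 0.009493 K/W
R_castable refractory = L/(kA) = 0.155/(0.883×14.8) = 0.01186 K/W
R_perlite board = L/(kA) = 0.15/(0.0642×14.8) = 0.1579 K/W
R_copper = L/(kA) = 0.0008/(385×14.8) = 1.404×10^-7 K/W
R_total = 0.1792 K/W;  Q = ΔT/R_total = 678/0.1792 = 3783 W
T_interface = T_inner − Q·ΣR(inner→interface) = 700 − 3780×0.02135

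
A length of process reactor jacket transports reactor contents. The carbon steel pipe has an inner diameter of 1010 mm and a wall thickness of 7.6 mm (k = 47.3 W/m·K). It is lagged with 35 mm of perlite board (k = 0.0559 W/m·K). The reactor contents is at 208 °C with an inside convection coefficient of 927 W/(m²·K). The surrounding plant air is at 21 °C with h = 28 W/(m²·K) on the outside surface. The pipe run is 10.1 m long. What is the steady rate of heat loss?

Q ≈ 9500 W

Cylindrical conduction, so R = ln(r₂/r₁)/(2πkL) per layer, in series:
R_inner film = 1/(h_i·2πr₁L) = 1/(927×2π×0.505×10.1) = 3.366×10^-5 K/W
R_carbon steel pipe wall = ln(512.6/505)/(2π×47.3×10.1) = 4.976×10^-6 K/W
R_perlite board = ln(547.6/512.6)/(2π×0.0559×10.1) = 0.01862 K/W
R_outer film = 1/(h_o·2πr_oL) = 1/(28×2π×0.5476×10.1) = 0.001028 K/W
R_total = 0.01969 K/W
Q = ΔT/R_total = 187/0.01969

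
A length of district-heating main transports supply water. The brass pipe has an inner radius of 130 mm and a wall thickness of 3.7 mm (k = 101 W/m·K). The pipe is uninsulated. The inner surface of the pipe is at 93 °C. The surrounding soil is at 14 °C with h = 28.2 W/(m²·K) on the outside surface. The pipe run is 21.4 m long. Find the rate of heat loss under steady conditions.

Q ≈ 40000 W

Treating each annulus and film as a series resistance:
R_brass pipe wall = ln(133.7/130)/(2π×101×21.4) = 2.066×10^-6 K/W
R_outer film = 1/(h_o·2πr_oL) = 1/(28.2×2π×0.1337×21.4) = 0.001973 K/W
R_total = 0.001975 K/W
Q = ΔT/R_total = 79/0.001975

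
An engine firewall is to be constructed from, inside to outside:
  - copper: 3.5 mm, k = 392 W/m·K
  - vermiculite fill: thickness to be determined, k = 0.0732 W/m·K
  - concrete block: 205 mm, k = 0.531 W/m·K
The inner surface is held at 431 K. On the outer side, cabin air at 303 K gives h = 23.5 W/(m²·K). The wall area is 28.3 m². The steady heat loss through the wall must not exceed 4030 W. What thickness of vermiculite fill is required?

Model the wall as resistances in series:
R_copper = L/(kA) = 0.0035/(392×28.3) = 3.155×10^-7 K/W
R_concrete block = L/(kA) = 0.205/(0.531×28.3) = 0.01364 K/W
R_outer film = 1/(h_o·A) = 1/(23.5×28.3) = 0.001504 K/W
Sum of the known resistances R_other = 0.01515 K/W
Required total resistance R_tot = ΔT/Q_allow = 128/4030 = 0.03176 K/W
R_vermiculite fill = R_tot − R_other = 0.01662 K/W
L = R·k·A = 0.01662×0.0732×28.3

L ≈ 34.4 mm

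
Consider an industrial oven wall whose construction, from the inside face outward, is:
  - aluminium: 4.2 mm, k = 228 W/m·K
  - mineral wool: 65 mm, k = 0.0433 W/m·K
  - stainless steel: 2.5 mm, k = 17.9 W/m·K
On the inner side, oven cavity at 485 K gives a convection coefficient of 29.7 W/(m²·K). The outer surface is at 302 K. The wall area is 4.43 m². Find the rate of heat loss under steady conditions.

Thermal resistances in series:
R_inner film = 1/(h_i·A) = 1/(29.7×4.43) = 0.0076 K/W
R_aluminium = L/(kA) = 0.0042/(228×4.43) = 4.158×10^-6 K/W
R_mineral wool = L/(kA) = 0.065/(0.0433×4.43) = 0.3389 K/W
R_stainless steel = L/(kA) = 0.0025/(17.9×4.43) = 3.153×10^-5 K/W
R_total = 0.3465 K/W
Q = ΔT / R_total = 183 / 0.3465

Q ≈ 528 W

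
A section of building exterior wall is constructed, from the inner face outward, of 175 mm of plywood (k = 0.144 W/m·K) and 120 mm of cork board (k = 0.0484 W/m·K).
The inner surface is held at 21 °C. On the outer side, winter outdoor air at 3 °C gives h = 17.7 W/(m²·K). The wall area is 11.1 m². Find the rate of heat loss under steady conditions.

Series thermal resistances:
R_plywood = L/(kA) = 0.175/(0.144×11.1) = 0.1095 K/W
R_cork board = L/(kA) = 0.12/(0.0484×11.1) = 0.2234 K/W
R_outer film = 1/(h_o·A) = 1/(17.7×11.1) = 0.00509 K/W
R_total = 0.3379 K/W
Q = ΔT / R_total = 18 / 0.3379

Q ≈ 53.3 W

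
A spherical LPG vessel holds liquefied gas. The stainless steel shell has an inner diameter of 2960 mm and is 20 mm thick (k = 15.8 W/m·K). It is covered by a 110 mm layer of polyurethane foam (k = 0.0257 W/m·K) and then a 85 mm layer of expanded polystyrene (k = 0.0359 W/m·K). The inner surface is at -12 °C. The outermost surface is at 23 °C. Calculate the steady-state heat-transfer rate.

For a spherical shell R = (1/r₁ − 1/r₂)/(4πk); film R = 1/(h·4πr²). In series:
R_stainless steel shell = (1/1.48 − 1/1.5)/(4π×15.8) = 4.537×10^-5 K/W
R_polyurethane foam = (1/1.5 − 1/1.61)/(4π×0.0257) = 0.141 K/W
R_expanded polystyrene = (1/1.61 − 1/1.695)/(4π×0.0359) = 0.06904 K/W
R_total = 0.2101 K/W
Q = ΔT/R_total = 35/0.2101

Q ≈ 167 W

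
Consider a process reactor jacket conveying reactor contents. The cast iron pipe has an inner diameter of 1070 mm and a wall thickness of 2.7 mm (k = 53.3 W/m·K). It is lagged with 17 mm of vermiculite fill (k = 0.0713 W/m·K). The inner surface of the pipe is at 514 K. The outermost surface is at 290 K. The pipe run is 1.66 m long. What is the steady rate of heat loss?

Radial resistances (cylindrical: R_cond = ln(r_o/r_i)/(2πkL), R_conv = 1/(h·2πrL)):
R_cast iron pipe wall = ln(537.7/535)/(2π×53.3×1.66) = 9.055×10^-6 K/W
R_vermiculite fill = ln(554.7/537.7)/(2π×0.0713×1.66) = 0.04186 K/W
R_total = 0.04186 K/W
Q = ΔT/R_total = 224/0.04186

Q ≈ 5350 W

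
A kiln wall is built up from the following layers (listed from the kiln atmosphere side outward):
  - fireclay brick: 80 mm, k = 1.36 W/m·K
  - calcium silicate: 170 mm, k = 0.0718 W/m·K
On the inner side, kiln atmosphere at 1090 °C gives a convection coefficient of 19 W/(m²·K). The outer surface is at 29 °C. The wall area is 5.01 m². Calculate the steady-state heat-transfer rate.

Series thermal resistances:
R_inner film = 1/(h_i·A) = 1/(19×5.01) = 0.01051 K/W
R_fireclay brick = L/(kA) = 0.08/(1.36×5.01) = 0.01174 K/W
R_calcium silicate = L/(kA) = 0.17/(0.0718×5.01) = 0.4726 K/W
R_total = 0.4948 K/W
Q = ΔT / R_total = 1061 / 0.4948

Q ≈ 2140 W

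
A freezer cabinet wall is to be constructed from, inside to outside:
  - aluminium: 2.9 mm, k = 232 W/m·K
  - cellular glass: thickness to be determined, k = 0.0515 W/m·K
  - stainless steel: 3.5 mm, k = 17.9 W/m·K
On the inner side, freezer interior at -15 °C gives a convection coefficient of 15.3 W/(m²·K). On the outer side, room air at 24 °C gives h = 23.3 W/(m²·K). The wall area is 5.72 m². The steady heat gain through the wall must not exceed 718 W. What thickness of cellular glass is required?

L ≈ 10.4 mm

Series thermal resistances:
R_inner film = 1/(h_i·A) = 1/(15.3×5.72) = 0.01143 K/W
R_aluminium = L/(kA) = 0.0029/(232×5.72) = 2.185×10^-6 K/W
R_stainless steel = L/(kA) = 0.0035/(17.9×5.72) = 3.418×10^-5 K/W
R_outer film = 1/(h_o·A) = 1/(23.3×5.72) = 0.007503 K/W
Sum of the known resistances R_other = 0.01897 K/W
Required total resistance R_tot = ΔT/Q_allow = 39/718 = 0.05432 K/W
R_cellular glass = R_tot − R_other = 0.03535 K/W
L = R·k·A = 0.03535×0.0515×5.72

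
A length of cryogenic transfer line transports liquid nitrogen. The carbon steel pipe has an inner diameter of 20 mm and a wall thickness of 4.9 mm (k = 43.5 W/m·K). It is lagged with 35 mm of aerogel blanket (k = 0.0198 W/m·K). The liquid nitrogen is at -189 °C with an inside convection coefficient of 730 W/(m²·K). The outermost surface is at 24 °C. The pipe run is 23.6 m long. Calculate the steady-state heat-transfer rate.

Radial resistances (cylindrical: R_cond = ln(r_o/r_i)/(2πkL), R_conv = 1/(h·2πrL)):
R_inner film = 1/(h_i·2πr₁L) = 1/(730×2π×0.01×23.6) = 9.238×10^-4 K/W
R_carbon steel pipe wall = ln(14.9/10)/(2π×43.5×23.6) = 6.182×10^-5 K/W
R_aerogel blanket = ln(49.9/14.9)/(2π×0.0198×23.6) = 0.4117 K/W
R_total = 0.4127 K/W
Q = ΔT/R_total = 213/0.4127

Q ≈ 516 W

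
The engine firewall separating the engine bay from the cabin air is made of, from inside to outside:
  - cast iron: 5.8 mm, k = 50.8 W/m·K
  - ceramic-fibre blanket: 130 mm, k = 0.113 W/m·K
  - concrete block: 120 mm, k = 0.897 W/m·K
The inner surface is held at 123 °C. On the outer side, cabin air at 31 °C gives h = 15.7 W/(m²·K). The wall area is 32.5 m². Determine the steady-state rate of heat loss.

Q ≈ 2220 W

Treating each layer as a thermal resistance in series:
R_cast iron = L/(kA) = 0.0058/(50.8×32.5) = 3.513×10^-6 K/W
R_ceramic-fibre blanket = L/(kA) = 0.13/(0.113×32.5) = 0.0354 K/W
R_concrete block = L/(kA) = 0.12/(0.897×32.5) = 0.004116 K/W
R_outer film = 1/(h_o·A) = 1/(15.7×32.5) = 0.00196 K/W
R_total = 0.04148 K/W
Q = ΔT / R_total = 92 / 0.04148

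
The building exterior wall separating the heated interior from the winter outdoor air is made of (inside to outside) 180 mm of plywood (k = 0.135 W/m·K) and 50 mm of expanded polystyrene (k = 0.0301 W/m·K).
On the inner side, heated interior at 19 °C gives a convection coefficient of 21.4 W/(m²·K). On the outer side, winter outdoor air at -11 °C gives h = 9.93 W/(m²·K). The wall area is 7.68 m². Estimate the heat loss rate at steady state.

Model the wall as resistances in series:
R_inner film = 1/(h_i·A) = 1/(21.4×7.68) = 0.006085 K/W
R_plywood = L/(kA) = 0.18/(0.135×7.68) = 0.1736 K/W
R_expanded polystyrene = L/(kA) = 0.05/(0.0301×7.68) = 0.2163 K/W
R_outer film = 1/(h_o·A) = 1/(9.93×7.68) = 0.01311 K/W
R_total = 0.4091 K/W
Q = ΔT / R_total = 30 / 0.4091

Q ≈ 73.3 W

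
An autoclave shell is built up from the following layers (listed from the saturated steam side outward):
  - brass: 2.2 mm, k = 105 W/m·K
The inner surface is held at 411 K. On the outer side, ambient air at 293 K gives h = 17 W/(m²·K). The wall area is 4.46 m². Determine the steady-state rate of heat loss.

Using the resistance-network approach (series):
R_brass = L/(kA) = 0.0022/(105×4.46) = 4.698×10^-6 K/W
R_outer film = 1/(h_o·A) = 1/(17×4.46) = 0.01319 K/W
R_total = 0.01319 K/W
Q = ΔT / R_total = 118 / 0.01319

Q ≈ 8940 W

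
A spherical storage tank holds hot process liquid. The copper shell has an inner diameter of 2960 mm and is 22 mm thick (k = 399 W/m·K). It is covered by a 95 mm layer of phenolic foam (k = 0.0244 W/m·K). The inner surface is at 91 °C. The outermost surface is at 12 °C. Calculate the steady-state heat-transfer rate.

For a spherical shell R = (1/r₁ − 1/r₂)/(4πk); film R = 1/(h·4πr²). In series:
R_copper shell = (1/1.48 − 1/1.502)/(4π×399) = 1.974×10^-6 K/W
R_phenolic foam = (1/1.502 − 1/1.597)/(4π×0.0244) = 0.1292 K/W
R_total = 0.1292 K/W
Q = ΔT/R_total = 79/0.1292

Q ≈ 612 W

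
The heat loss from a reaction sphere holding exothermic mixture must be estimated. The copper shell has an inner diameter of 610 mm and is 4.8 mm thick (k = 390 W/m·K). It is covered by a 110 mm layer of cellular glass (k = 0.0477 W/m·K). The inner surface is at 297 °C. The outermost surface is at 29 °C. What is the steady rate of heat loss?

Each spherical layer contributes R = (1/r_i − 1/r_o)/(4πk):
R_copper shell = (1/0.305 − 1/0.3098)/(4π×390) = 1.037×10^-5 K/W
R_cellular glass = (1/0.3098 − 1/0.4198)/(4π×0.0477) = 1.411 K/W
R_total = 1.411 K/W
Q = ΔT/R_total = 268/1.411

Q ≈ 190 W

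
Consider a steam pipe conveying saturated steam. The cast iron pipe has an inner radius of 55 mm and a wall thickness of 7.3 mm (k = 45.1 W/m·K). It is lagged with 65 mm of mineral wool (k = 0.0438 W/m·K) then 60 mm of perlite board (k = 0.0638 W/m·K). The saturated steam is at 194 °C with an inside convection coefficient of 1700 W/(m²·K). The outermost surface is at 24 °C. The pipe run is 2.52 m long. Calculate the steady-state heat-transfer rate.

Q ≈ 120 W

Per-layer cylindrical resistances, series-summed:
R_inner film = 1/(h_i·2πr₁L) = 1/(1700×2π×0.055×2.52) = 6.755×10^-4 K/W
R_cast iron pipe wall = ln(62.3/55)/(2π×45.1×2.52) = 1.745×10^-4 K/W
R_mineral wool = ln(127.3/62.3)/(2π×0.0438×2.52) = 1.03 K/W
R_perlite board = ln(187.3/127.3)/(2π×0.0638×2.52) = 0.3823 K/W
R_total = 1.414 K/W
Q = ΔT/R_total = 170/1.414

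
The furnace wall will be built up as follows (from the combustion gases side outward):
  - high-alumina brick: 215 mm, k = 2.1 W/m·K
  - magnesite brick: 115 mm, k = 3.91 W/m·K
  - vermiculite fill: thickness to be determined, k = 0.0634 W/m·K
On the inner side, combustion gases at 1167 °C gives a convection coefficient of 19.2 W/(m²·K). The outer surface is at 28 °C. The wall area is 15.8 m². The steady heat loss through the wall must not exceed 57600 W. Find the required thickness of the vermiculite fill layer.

L ≈ 8.15 mm

Using the resistance-network approach (series):
R_inner film = 1/(h_i·A) = 1/(19.2×15.8) = 0.003296 K/W
R_high-alumina brick = L/(kA) = 0.215/(2.1×15.8) = 0.00648 K/W
R_magnesite brick = L/(kA) = 0.115/(3.91×15.8) = 0.001862 K/W
Sum of the known resistances R_other = 0.01164 K/W
Required total resistance R_tot = ΔT/Q_allow = 1139/57600 = 0.01977 K/W
R_vermiculite fill = R_tot − R_other = 0.008137 K/W
L = R·k·A = 0.008137×0.0634×15.8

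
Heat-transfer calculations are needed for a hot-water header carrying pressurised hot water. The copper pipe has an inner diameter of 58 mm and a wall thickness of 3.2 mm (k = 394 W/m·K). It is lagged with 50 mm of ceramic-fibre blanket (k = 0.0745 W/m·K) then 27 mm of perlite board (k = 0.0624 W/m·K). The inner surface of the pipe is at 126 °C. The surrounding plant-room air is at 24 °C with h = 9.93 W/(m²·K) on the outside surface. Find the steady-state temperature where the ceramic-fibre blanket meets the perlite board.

T ≈ 54.9 °C

Per-layer cylindrical resistances, series-summed:
R_copper pipe wall = ln(32.2/29)/(2π×394×1) = 4.228×10^-5 K/W
R_ceramic-fibre blanket = ln(82.2/32.2)/(2π×0.0745×1) = 2.002 K/W
R_perlite board = ln(109.2/82.2)/(2π×0.0624×1) = 0.7244 K/W
R_outer film = 1/(h_o·2πr_oL) = 1/(9.93×2π×0.1092×1) = 0.1468 K/W
R_total = 2.873 K/W
Q = ΔT/R_total = 102/2.873
Q = 35.5 W/m
T_interface = T_inner − Q·ΣR(inner→interface) = 126 − 35.5×2.002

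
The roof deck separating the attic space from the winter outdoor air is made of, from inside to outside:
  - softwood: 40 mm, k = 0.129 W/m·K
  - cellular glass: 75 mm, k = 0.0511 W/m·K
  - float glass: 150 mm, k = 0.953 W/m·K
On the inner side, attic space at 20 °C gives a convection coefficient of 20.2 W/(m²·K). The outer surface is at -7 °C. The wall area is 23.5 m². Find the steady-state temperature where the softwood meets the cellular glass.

Using the resistance-network approach (series):
R_inner film = 1/(h_i·A) = 1/(20.2×23.5) = 0.002107 K/W
R_softwood = L/(kA) = 0.04/(0.129×23.5) = 0.01319 K/W
R_cellular glass = L/(kA) = 0.075/(0.0511×23.5) = 0.06246 K/W
R_float glass = L/(kA) = 0.15/(0.953×23.5) = 0.006698 K/W
R_total = 0.08445 K/W;  Q = ΔT/R_total = 27/0.08445 = 319.7 W
T_interface = T_inner − Q·ΣR(inner→interface) = 20 − 320×0.0153

T ≈ 15.1 °C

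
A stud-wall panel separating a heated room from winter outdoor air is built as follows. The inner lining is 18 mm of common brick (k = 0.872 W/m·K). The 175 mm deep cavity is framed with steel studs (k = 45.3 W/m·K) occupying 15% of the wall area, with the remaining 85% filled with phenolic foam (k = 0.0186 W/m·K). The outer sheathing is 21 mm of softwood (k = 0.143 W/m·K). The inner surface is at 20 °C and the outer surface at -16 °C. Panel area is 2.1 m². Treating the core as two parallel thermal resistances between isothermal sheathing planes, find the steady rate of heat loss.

Q ≈ 391 W

Sheathing layers in series; stud and cavity paths in parallel between them.
R_inner = 0.018/(0.872×2.1) = 0.00983 K/W
R_stud  = 0.175/(45.3×0.15×2.1) = 0.01226 K/W
R_cav   = 0.175/(0.0186×0.85×2.1) = 5.271 K/W
1/R_core = 1/R_stud + 1/R_cav → R_core = 0.01224 K/W
R_outer = 0.021/(0.143×2.1) = 0.06993 K/W
R_total = 0.092 K/W
Q = ΔT/R_total = 36/0.092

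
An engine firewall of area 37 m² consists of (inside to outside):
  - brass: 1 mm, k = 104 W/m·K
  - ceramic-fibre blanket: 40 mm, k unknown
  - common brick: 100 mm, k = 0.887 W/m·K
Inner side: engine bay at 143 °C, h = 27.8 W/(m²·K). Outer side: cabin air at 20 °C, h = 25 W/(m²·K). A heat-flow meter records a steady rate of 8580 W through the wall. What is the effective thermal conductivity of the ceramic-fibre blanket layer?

Series thermal resistances:
R_inner film = 1/(h_i·A) = 1/(27.8×37) = 9.722×10^-4 K/W
R_brass = L/(kA) = 0.001/(104×37) = 2.599×10^-7 K/W
R_common brick = L/(kA) = 0.1/(0.887×37) = 0.003047 K/W
R_outer film = 1/(h_o·A) = 1/(25×37) = 0.001081 K/W
Sum of known resistances R_other = 0.005101 K/W
Total R = ΔT/Q = 123/8580 = 0.01434 K/W
R_ceramic-fibre blanket = R_total − R_other = 0.009235 K/W
k = L/(R·A) = 0.04/(0.009235×37)

k ≈ 0.117 W/(m·K)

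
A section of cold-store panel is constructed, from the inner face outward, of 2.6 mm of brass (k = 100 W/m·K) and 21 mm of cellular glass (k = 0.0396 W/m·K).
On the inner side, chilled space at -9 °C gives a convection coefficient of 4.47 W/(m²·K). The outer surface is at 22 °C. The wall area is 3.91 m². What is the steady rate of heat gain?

Q ≈ 161 W

Thermal resistances in series:
R_inner film = 1/(h_i·A) = 1/(4.47×3.91) = 0.05722 K/W
R_brass = L/(kA) = 0.0026/(100×3.91) = 6.65×10^-6 K/W
R_cellular glass = L/(kA) = 0.021/(0.0396×3.91) = 0.1356 K/W
R_total = 0.1928 K/W
Q = ΔT / R_total = 31 / 0.1928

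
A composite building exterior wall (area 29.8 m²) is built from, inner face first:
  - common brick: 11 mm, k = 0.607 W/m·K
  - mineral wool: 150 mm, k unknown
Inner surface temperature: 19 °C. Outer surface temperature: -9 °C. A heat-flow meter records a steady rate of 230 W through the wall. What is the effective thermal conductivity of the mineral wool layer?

Thermal resistances in series:
R_common brick = L/(kA) = 0.011/(0.607×29.8) = 6.081×10^-4 K/W
Sum of known resistances R_other = 6.081×10^-4 K/W
Total R = ΔT/Q = 28/230 = 0.1217 K/W
R_mineral wool = R_total − R_other = 0.1211 K/W
k = L/(R·A) = 0.15/(0.1211×29.8)

k ≈ 0.0416 W/(m·K)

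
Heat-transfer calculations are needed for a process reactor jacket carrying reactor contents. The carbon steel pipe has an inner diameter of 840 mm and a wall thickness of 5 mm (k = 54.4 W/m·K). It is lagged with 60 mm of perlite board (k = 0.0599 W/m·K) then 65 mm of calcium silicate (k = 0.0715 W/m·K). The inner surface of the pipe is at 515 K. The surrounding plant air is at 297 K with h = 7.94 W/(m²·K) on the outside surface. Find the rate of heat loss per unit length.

Per-layer cylindrical resistances, series-summed:
R_carbon steel pipe wall = ln(425/420)/(2π×54.4×1) = 3.462×10^-5 K/W
R_perlite board = ln(485/425)/(2π×0.0599×1) = 0.3509 K/W
R_calcium silicate = ln(550/485)/(2π×0.0715×1) = 0.28 K/W
R_outer film = 1/(h_o·2πr_oL) = 1/(7.94×2π×0.55×1) = 0.03644 K/W
R_total = 0.6673 K/W
Q = ΔT/R_total = 218/0.6673

q′ ≈ 327 W/m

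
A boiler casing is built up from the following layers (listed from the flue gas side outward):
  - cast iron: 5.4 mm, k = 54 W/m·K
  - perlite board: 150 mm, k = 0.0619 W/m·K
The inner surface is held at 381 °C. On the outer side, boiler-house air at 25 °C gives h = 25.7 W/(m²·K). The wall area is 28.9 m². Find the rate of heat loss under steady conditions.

Q ≈ 4180 W

Treating each layer as a thermal resistance in series:
R_cast iron = L/(kA) = 0.0054/(54×28.9) = 3.46×10^-6 K/W
R_perlite board = L/(kA) = 0.15/(0.0619×28.9) = 0.08385 K/W
R_outer film = 1/(h_o·A) = 1/(25.7×28.9) = 0.001346 K/W
R_total = 0.0852 K/W
Q = ΔT / R_total = 356 / 0.0852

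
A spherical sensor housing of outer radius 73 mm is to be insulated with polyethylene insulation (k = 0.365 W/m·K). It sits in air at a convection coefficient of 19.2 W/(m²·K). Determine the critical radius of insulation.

r_cr ≈ 38 mm

For a sphere r_cr = 2k/h = 2×0.365/19.2
r_cr = 38 mm; since the bare radius (73 mm) is above r_cr, any added insulation will reduce heat loss.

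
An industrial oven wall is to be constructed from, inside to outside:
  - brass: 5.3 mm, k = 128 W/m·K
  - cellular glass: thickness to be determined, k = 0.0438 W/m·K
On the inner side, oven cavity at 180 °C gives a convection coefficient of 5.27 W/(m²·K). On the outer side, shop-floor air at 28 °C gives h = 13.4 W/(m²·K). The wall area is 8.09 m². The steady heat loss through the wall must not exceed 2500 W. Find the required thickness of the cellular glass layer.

Model the wall as resistances in series:
R_inner film = 1/(h_i·A) = 1/(5.27×8.09) = 0.02346 K/W
R_brass = L/(kA) = 0.0053/(128×8.09) = 5.118×10^-6 K/W
R_outer film = 1/(h_o·A) = 1/(13.4×8.09) = 0.009225 K/W
Sum of the known resistances R_other = 0.03268 K/W
Required total resistance R_tot = ΔT/Q_allow = 152/2500 = 0.0608 K/W
R_cellular glass = R_tot − R_other = 0.02812 K/W
L = R·k·A = 0.02812×0.0438×8.09

L ≈ 9.96 mm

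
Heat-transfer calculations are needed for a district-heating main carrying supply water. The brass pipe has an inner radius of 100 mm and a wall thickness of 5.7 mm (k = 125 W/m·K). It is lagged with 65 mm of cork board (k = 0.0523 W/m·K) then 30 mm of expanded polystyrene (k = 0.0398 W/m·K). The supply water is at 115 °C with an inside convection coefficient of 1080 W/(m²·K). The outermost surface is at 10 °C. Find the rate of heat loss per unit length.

Treating each annulus and film as a series resistance:
R_inner film = 1/(h_i·2πr₁L) = 1/(1080×2π×0.1×1) = 0.001474 K/W
R_brass pipe wall = ln(105.7/100)/(2π×125×1) = 7.058×10^-5 K/W
R_cork board = ln(170.7/105.7)/(2π×0.0523×1) = 1.459 K/W
R_expanded polystyrene = ln(200.7/170.7)/(2π×0.0398×1) = 0.6474 K/W
R_total = 2.108 K/W
Q = ΔT/R_total = 105/2.108

q′ ≈ 49.8 W/m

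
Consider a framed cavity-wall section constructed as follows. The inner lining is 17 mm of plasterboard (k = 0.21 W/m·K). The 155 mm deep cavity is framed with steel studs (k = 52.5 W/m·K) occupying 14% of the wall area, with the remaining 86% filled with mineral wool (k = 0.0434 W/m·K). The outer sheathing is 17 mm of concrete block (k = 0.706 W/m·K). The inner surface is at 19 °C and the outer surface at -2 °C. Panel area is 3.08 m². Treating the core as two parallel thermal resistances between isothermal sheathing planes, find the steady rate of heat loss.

Q ≈ 513 W

Sheathing layers in series; stud and cavity paths in parallel between them.
R_inner = 0.017/(0.21×3.08) = 0.02628 K/W
R_stud  = 0.155/(52.5×0.14×3.08) = 0.006847 K/W
R_cav   = 0.155/(0.0434×0.86×3.08) = 1.348 K/W
1/R_core = 1/R_stud + 1/R_cav → R_core = 0.006812 K/W
R_outer = 0.017/(0.706×3.08) = 0.007818 K/W
R_total = 0.04091 K/W
Q = ΔT/R_total = 21/0.04091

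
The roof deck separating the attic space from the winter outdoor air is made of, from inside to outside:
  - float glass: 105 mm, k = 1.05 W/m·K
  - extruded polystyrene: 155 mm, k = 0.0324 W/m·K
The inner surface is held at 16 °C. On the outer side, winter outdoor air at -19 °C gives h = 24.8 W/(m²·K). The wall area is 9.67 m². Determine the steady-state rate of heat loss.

Q ≈ 68.7 W

Using the resistance-network approach (series):
R_float glass = L/(kA) = 0.105/(1.05×9.67) = 0.01034 K/W
R_extruded polystyrene = L/(kA) = 0.155/(0.0324×9.67) = 0.4947 K/W
R_outer film = 1/(h_o·A) = 1/(24.8×9.67) = 0.00417 K/W
R_total = 0.5092 K/W
Q = ΔT / R_total = 35 / 0.5092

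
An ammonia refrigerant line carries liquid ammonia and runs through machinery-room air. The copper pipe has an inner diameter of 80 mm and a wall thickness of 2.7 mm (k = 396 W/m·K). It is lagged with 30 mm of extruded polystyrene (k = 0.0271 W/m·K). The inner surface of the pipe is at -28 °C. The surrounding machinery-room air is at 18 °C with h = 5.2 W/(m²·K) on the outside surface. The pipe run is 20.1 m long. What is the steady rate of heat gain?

Treating each annulus and film as a series resistance:
R_copper pipe wall = ln(42.7/40)/(2π×396×20.1) = 1.306×10^-6 K/W
R_extruded polystyrene = ln(72.7/42.7)/(2π×0.0271×20.1) = 0.1555 K/W
R_outer film = 1/(h_o·2πr_oL) = 1/(5.2×2π×0.0727×20.1) = 0.02095 K/W
R_total = 0.1764 K/W
Q = ΔT/R_total = 46/0.1764

Q ≈ 261 W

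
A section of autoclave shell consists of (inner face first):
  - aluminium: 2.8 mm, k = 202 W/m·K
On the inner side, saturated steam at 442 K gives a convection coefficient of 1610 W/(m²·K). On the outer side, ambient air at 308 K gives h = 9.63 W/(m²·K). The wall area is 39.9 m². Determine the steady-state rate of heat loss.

Q ≈ 51200 W

Using the resistance-network approach (series):
R_inner film = 1/(h_i·A) = 1/(1610×39.9) = 1.557×10^-5 K/W
R_aluminium = L/(kA) = 0.0028/(202×39.9) = 3.474×10^-7 K/W
R_outer film = 1/(h_o·A) = 1/(9.63×39.9) = 0.002603 K/W
R_total = 0.002618 K/W
Q = ΔT / R_total = 134 / 0.002618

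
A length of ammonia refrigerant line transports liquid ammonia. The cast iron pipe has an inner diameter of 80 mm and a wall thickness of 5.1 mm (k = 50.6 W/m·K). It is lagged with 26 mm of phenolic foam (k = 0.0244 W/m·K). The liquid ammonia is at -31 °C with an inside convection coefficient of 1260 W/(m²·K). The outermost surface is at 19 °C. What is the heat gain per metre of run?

Radial resistances (cylindrical: R_cond = ln(r_o/r_i)/(2πkL), R_conv = 1/(h·2πrL)):
R_inner film = 1/(h_i·2πr₁L) = 1/(1260×2π×0.04×1) = 0.003158 K/W
R_cast iron pipe wall = ln(45.1/40)/(2π×50.6×1) = 3.775×10^-4 K/W
R_phenolic foam = ln(71.1/45.1)/(2π×0.0244×1) = 2.969 K/W
R_total = 2.973 K/W
Q = ΔT/R_total = 50/2.973

q′ ≈ 16.8 W/m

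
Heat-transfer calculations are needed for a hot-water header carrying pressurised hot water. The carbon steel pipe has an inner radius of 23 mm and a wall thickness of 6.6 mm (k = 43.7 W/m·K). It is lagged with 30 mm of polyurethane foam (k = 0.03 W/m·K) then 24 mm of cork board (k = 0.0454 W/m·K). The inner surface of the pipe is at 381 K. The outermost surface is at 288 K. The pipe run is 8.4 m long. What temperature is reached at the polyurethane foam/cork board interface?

T ≈ 311 K

For a radial system each layer contributes R = ln(r_out/r_in)/(2πkL); films add R = 1/(hA).
R_carbon steel pipe wall = ln(29.6/23)/(2π×43.7×8.4) = 1.094×10^-4 K/W
R_polyurethane foam = ln(59.6/29.6)/(2π×0.03×8.4) = 0.442 K/W
R_cork board = ln(83.6/59.6)/(2π×0.0454×8.4) = 0.1412 K/W
R_total = 0.5834 K/W
Q = ΔT/R_total = 93/0.5834
Q = 159 W
T_interface = T_inner − Q·ΣR(inner→interface) = 381 − 159×0.4421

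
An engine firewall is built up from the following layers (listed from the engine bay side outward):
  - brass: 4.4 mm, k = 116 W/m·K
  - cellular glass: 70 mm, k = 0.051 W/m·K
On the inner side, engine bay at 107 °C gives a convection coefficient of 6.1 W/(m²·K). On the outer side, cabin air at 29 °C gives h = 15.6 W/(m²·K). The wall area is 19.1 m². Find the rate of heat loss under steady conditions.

Model the wall as resistances in series:
R_inner film = 1/(h_i·A) = 1/(6.1×19.1) = 0.008583 K/W
R_brass = L/(kA) = 0.0044/(116×19.1) = 1.986×10^-6 K/W
R_cellular glass = L/(kA) = 0.07/(0.051×19.1) = 0.07186 K/W
R_outer film = 1/(h_o·A) = 1/(15.6×19.1) = 0.003356 K/W
R_total = 0.0838 K/W
Q = ΔT / R_total = 78 / 0.0838

Q ≈ 931 W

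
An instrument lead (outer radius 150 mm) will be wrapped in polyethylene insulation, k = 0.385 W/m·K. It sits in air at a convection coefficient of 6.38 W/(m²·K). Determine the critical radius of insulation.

For a cylinder r_cr = k/h = 0.385/6.38
r_cr = 60.3 mm; since the bare radius (150 mm) is above r_cr, any added insulation will reduce heat loss.

r_cr ≈ 60.3 mm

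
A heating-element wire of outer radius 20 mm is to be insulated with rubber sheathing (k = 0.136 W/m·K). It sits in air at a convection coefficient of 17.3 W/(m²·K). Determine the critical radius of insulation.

For a cylinder r_cr = k/h = 0.136/17.3
r_cr = 7.86 mm; since the bare radius (20 mm) is above r_cr, any added insulation will reduce heat loss.

r_cr ≈ 7.86 mm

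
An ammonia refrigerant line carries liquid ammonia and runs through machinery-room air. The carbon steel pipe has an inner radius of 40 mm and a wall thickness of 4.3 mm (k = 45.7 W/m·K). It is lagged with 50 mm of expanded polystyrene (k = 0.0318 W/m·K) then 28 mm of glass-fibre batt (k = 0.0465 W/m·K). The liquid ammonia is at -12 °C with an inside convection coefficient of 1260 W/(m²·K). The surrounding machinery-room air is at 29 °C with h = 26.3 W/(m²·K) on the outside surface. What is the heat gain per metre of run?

Per-layer cylindrical resistances, series-summed:
R_inner film = 1/(h_i·2πr₁L) = 1/(1260×2π×0.04×1) = 0.003158 K/W
R_carbon steel pipe wall = ln(44.3/40)/(2π×45.7×1) = 3.556×10^-4 K/W
R_expanded polystyrene = ln(94.3/44.3)/(2π×0.0318×1) = 3.781 K/W
R_glass-fibre batt = ln(122.3/94.3)/(2π×0.0465×1) = 0.8899 K/W
R_outer film = 1/(h_o·2πr_oL) = 1/(26.3×2π×0.1223×1) = 0.04948 K/W
R_total = 4.724 K/W
Q = ΔT/R_total = 41/4.724

q′ ≈ 8.68 W/m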